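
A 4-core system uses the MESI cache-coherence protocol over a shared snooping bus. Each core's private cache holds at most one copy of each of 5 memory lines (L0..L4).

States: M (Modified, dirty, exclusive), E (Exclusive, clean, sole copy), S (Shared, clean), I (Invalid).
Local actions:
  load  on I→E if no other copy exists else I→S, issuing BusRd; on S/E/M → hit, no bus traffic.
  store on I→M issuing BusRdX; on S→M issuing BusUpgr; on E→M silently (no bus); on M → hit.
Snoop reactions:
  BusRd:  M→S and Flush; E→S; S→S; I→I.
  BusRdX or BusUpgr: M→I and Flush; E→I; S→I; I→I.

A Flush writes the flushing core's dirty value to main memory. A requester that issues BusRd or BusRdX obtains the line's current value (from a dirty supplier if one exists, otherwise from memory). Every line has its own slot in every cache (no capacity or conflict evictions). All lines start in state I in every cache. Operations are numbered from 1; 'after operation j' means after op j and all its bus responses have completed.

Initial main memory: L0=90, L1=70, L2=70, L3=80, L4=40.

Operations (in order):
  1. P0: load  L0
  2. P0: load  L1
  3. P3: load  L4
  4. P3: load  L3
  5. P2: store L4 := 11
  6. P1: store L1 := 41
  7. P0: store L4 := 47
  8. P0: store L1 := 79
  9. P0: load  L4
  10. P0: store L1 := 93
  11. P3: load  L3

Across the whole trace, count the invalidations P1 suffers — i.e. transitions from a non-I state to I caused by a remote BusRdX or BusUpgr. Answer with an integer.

1. P0: load  L0  bus=[BusRd]  L0: P0=E P1=I P2=I P3=I  mem[L0]=90
2. P0: load  L1  bus=[BusRd]  L1: P0=E P1=I P2=I P3=I  mem[L1]=70
3. P3: load  L4  bus=[BusRd]  L4: P0=I P1=I P2=I P3=E  mem[L4]=40
4. P3: load  L3  bus=[BusRd]  L3: P0=I P1=I P2=I P3=E  mem[L3]=80
5. P2: store L4 := 11  bus=[BusRdX]  L4: P0=I P1=I P2=M P3=I  mem[L4]=40
6. P1: store L1 := 41  bus=[BusRdX]  L1: P0=I P1=M P2=I P3=I  mem[L1]=70
7. P0: store L4 := 47  bus=[BusRdX,Flush]  L4: P0=M P1=I P2=I P3=I  mem[L4]=11
8. P0: store L1 := 79  bus=[BusRdX,Flush]  L1: P0=M P1=I P2=I P3=I  mem[L1]=41
9. P0: load  L4  bus=[-]  L4: P0=M P1=I P2=I P3=I  mem[L4]=11
10. P0: store L1 := 93  bus=[-]  L1: P0=M P1=I P2=I P3=I  mem[L1]=41
11. P3: load  L3  bus=[-]  L3: P0=I P1=I P2=I P3=E  mem[L3]=80

invalidations = 1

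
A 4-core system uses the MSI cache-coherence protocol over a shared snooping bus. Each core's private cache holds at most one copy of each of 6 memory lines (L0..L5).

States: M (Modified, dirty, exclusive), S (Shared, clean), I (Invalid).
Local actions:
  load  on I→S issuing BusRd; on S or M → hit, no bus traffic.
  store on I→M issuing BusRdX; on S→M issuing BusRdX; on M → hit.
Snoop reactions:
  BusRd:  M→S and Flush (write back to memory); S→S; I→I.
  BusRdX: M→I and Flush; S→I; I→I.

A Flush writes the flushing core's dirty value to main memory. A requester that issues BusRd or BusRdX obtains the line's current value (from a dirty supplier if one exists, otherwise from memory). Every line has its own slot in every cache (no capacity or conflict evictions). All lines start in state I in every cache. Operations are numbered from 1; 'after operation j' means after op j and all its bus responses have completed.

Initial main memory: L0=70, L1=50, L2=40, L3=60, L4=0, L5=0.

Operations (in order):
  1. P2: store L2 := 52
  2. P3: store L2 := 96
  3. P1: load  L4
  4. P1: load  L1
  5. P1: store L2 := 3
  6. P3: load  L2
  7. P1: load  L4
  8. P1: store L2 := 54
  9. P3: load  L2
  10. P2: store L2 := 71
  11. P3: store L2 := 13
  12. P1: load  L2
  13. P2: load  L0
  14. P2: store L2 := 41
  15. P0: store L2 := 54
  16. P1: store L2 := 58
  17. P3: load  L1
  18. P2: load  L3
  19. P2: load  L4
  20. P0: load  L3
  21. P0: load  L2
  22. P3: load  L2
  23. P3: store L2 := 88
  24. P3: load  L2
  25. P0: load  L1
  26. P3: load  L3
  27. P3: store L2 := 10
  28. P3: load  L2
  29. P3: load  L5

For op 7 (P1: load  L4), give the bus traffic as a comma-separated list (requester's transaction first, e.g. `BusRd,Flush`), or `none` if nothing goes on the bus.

bus = none

  op1 P2: store L2 := 52 → I/I/M/I on L2; bus BusRdX; mem=40
  op2 P3: store L2 := 96 → I/I/I/M on L2; bus BusRdX Flush; mem=52
  op3 P1: load  L4 → I/S/I/I on L4; bus BusRd; mem=0
  op4 P1: load  L1 → I/S/I/I on L1; bus BusRd; mem=50
  op5 P1: store L2 := 3 → I/M/I/I on L2; bus BusRdX Flush; mem=96
  op6 P3: load  L2 → I/S/I/S on L2; bus BusRd Flush; mem=3
  op7 P1: load  L4 → I/S/I/I on L4; bus (none); mem=0
  op8 P1: store L2 := 54 → I/M/I/I on L2; bus BusRdX; mem=3
  op9 P3: load  L2 → I/S/I/S on L2; bus BusRd Flush; mem=54
  op10 P2: store L2 := 71 → I/I/M/I on L2; bus BusRdX; mem=54
  op11 P3: store L2 := 13 → I/I/I/M on L2; bus BusRdX Flush; mem=71
  op12 P1: load  L2 → I/S/I/S on L2; bus BusRd Flush; mem=13
  op13 P2: load  L0 → I/I/S/I on L0; bus BusRd; mem=70
  op14 P2: store L2 := 41 → I/I/M/I on L2; bus BusRdX; mem=13
  op15 P0: store L2 := 54 → M/I/I/I on L2; bus BusRdX Flush; mem=41
  op16 P1: store L2 := 58 → I/M/I/I on L2; bus BusRdX Flush; mem=54
  op17 P3: load  L1 → I/S/I/S on L1; bus BusRd; mem=50
  op18 P2: load  L3 → I/I/S/I on L3; bus BusRd; mem=60
  op19 P2: load  L4 → I/S/S/I on L4; bus BusRd; mem=0
  op20 P0: load  L3 → S/I/S/I on L3; bus BusRd; mem=60
  op21 P0: load  L2 → S/S/I/I on L2; bus BusRd Flush; mem=58
  op22 P3: load  L2 → S/S/I/S on L2; bus BusRd; mem=58
  op23 P3: store L2 := 88 → I/I/I/M on L2; bus BusRdX; mem=58
  op24 P3: load  L2 → I/I/I/M on L2; bus (none); mem=58
  op25 P0: load  L1 → S/S/I/S on L1; bus BusRd; mem=50
  op26 P3: load  L3 → S/I/S/S on L3; bus BusRd; mem=60
  op27 P3: store L2 := 10 → I/I/I/M on L2; bus (none); mem=58
  op28 P3: load  L2 → I/I/I/M on L2; bus (none); mem=58
  op29 P3: load  L5 → I/I/I/S on L5; bus BusRd; mem=0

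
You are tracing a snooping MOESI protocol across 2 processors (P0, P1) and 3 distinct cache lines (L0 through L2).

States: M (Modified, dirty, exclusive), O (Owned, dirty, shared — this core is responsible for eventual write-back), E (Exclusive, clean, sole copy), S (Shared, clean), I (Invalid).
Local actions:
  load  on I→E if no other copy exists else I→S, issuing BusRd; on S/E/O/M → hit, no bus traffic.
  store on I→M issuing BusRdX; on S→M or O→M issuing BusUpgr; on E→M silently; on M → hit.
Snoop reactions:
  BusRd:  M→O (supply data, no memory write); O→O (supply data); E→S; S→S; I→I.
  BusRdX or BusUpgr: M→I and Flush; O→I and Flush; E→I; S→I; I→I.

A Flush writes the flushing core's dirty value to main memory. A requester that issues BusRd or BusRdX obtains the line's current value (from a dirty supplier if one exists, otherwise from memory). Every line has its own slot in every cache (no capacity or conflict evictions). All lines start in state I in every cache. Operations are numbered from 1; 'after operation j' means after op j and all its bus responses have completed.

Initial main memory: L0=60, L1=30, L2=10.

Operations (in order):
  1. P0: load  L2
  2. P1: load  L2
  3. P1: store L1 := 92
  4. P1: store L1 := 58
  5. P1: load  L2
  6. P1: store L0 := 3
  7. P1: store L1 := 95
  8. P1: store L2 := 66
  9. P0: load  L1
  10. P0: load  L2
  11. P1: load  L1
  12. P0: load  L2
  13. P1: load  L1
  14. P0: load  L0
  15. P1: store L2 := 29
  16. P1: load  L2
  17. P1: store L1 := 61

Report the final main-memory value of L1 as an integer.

memory[L1] = 30

step 1: P0: load  L2  ⟶  EI  (L2)  txn=BusRd  M[L2]=10
step 2: P1: load  L2  ⟶  SS  (L2)  txn=BusRd  M[L2]=10
step 3: P1: store L1 := 92  ⟶  IM  (L1)  txn=BusRdX  M[L1]=30
step 4: P1: store L1 := 58  ⟶  IM  (L1)  txn=∅  M[L1]=30
step 5: P1: load  L2  ⟶  SS  (L2)  txn=∅  M[L2]=10
step 6: P1: store L0 := 3  ⟶  IM  (L0)  txn=BusRdX  M[L0]=60
step 7: P1: store L1 := 95  ⟶  IM  (L1)  txn=∅  M[L1]=30
step 8: P1: store L2 := 66  ⟶  IM  (L2)  txn=BusUpgr  M[L2]=10
step 9: P0: load  L1  ⟶  SO  (L1)  txn=BusRd  M[L1]=30
step 10: P0: load  L2  ⟶  SO  (L2)  txn=BusRd  M[L2]=10
step 11: P1: load  L1  ⟶  SO  (L1)  txn=∅  M[L1]=30
step 12: P0: load  L2  ⟶  SO  (L2)  txn=∅  M[L2]=10
step 13: P1: load  L1  ⟶  SO  (L1)  txn=∅  M[L1]=30
step 14: P0: load  L0  ⟶  SO  (L0)  txn=BusRd  M[L0]=60
step 15: P1: store L2 := 29  ⟶  IM  (L2)  txn=BusUpgr  M[L2]=10
step 16: P1: load  L2  ⟶  IM  (L2)  txn=∅  M[L2]=10
step 17: P1: store L1 := 61  ⟶  IM  (L1)  txn=BusUpgr  M[L1]=30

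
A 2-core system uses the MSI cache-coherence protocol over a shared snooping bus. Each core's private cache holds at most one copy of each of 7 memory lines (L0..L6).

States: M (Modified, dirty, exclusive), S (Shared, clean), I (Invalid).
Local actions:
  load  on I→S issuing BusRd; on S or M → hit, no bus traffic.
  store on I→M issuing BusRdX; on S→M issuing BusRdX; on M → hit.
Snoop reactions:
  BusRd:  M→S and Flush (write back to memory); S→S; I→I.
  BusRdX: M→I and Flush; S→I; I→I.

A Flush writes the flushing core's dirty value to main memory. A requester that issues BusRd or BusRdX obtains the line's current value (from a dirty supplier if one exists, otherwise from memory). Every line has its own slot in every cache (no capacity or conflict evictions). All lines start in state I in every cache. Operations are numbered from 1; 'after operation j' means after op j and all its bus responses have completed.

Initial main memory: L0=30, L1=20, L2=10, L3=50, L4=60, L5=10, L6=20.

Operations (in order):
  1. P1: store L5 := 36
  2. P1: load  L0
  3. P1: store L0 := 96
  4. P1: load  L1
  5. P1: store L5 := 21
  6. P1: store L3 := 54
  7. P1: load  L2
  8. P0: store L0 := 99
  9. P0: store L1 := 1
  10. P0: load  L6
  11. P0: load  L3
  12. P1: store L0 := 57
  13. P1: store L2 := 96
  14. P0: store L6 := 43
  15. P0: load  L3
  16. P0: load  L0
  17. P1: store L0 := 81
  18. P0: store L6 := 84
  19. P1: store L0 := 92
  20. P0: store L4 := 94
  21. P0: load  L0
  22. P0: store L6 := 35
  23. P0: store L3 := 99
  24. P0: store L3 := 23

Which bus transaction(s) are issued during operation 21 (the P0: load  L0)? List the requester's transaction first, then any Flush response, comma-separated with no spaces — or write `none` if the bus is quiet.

  op1 P1: store L5 := 36 → I/M on L5; bus BusRdX; mem=10
  op2 P1: load  L0 → I/S on L0; bus BusRd; mem=30
  op3 P1: store L0 := 96 → I/M on L0; bus BusRdX; mem=30
  op4 P1: load  L1 → I/S on L1; bus BusRd; mem=20
  op5 P1: store L5 := 21 → I/M on L5; bus (none); mem=10
  op6 P1: store L3 := 54 → I/M on L3; bus BusRdX; mem=50
  op7 P1: load  L2 → I/S on L2; bus BusRd; mem=10
  op8 P0: store L0 := 99 → M/I on L0; bus BusRdX Flush; mem=96
  op9 P0: store L1 := 1 → M/I on L1; bus BusRdX; mem=20
  op10 P0: load  L6 → S/I on L6; bus BusRd; mem=20
  op11 P0: load  L3 → S/S on L3; bus BusRd Flush; mem=54
  op12 P1: store L0 := 57 → I/M on L0; bus BusRdX Flush; mem=99
  op13 P1: store L2 := 96 → I/M on L2; bus BusRdX; mem=10
  op14 P0: store L6 := 43 → M/I on L6; bus BusRdX; mem=20
  op15 P0: load  L3 → S/S on L3; bus (none); mem=54
  op16 P0: load  L0 → S/S on L0; bus BusRd Flush; mem=57
  op17 P1: store L0 := 81 → I/M on L0; bus BusRdX; mem=57
  op18 P0: store L6 := 84 → M/I on L6; bus (none); mem=20
  op19 P1: store L0 := 92 → I/M on L0; bus (none); mem=57
  op20 P0: store L4 := 94 → M/I on L4; bus BusRdX; mem=60
  op21 P0: load  L0 → S/S on L0; bus BusRd Flush; mem=92
  op22 P0: store L6 := 35 → M/I on L6; bus (none); mem=20
  op23 P0: store L3 := 99 → M/I on L3; bus BusRdX; mem=54
  op24 P0: store L3 := 23 → M/I on L3; bus (none); mem=54

bus = BusRd,Flush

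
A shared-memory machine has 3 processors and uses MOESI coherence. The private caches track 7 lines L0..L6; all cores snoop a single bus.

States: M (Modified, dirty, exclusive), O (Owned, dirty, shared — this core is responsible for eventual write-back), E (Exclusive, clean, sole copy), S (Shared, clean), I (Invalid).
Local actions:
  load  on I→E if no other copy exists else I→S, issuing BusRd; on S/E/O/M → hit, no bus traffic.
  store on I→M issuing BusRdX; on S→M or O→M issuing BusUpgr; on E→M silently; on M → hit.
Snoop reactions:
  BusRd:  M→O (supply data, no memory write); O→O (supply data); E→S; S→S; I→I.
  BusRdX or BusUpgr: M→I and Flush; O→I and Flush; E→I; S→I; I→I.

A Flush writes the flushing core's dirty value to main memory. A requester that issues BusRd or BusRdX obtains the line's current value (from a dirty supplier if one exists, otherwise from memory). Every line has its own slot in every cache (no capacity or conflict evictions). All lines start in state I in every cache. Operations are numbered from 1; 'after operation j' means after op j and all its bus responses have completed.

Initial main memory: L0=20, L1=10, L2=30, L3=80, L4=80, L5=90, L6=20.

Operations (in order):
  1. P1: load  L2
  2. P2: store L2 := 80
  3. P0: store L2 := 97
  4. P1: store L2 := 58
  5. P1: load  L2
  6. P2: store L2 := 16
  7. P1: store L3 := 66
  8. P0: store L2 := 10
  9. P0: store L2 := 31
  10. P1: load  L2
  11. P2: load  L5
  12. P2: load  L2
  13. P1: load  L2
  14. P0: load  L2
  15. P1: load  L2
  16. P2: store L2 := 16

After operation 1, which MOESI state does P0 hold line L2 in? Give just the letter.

state = I

1. P1: load  L2  bus=[BusRd]  L2: P0=I P1=E P2=I  mem[L2]=30
2. P2: store L2 := 80  bus=[BusRdX]  L2: P0=I P1=I P2=M  mem[L2]=30
3. P0: store L2 := 97  bus=[BusRdX,Flush]  L2: P0=M P1=I P2=I  mem[L2]=80
4. P1: store L2 := 58  bus=[BusRdX,Flush]  L2: P0=I P1=M P2=I  mem[L2]=97
5. P1: load  L2  bus=[-]  L2: P0=I P1=M P2=I  mem[L2]=97
6. P2: store L2 := 16  bus=[BusRdX,Flush]  L2: P0=I P1=I P2=M  mem[L2]=58
7. P1: store L3 := 66  bus=[BusRdX]  L3: P0=I P1=M P2=I  mem[L3]=80
8. P0: store L2 := 10  bus=[BusRdX,Flush]  L2: P0=M P1=I P2=I  mem[L2]=16
9. P0: store L2 := 31  bus=[-]  L2: P0=M P1=I P2=I  mem[L2]=16
10. P1: load  L2  bus=[BusRd]  L2: P0=O P1=S P2=I  mem[L2]=16
11. P2: load  L5  bus=[BusRd]  L5: P0=I P1=I P2=E  mem[L5]=90
12. P2: load  L2  bus=[BusRd]  L2: P0=O P1=S P2=S  mem[L2]=16
13. P1: load  L2  bus=[-]  L2: P0=O P1=S P2=S  mem[L2]=16
14. P0: load  L2  bus=[-]  L2: P0=O P1=S P2=S  mem[L2]=16
15. P1: load  L2  bus=[-]  L2: P0=O P1=S P2=S  mem[L2]=16
16. P2: store L2 := 16  bus=[BusUpgr,Flush]  L2: P0=I P1=I P2=M  mem[L2]=31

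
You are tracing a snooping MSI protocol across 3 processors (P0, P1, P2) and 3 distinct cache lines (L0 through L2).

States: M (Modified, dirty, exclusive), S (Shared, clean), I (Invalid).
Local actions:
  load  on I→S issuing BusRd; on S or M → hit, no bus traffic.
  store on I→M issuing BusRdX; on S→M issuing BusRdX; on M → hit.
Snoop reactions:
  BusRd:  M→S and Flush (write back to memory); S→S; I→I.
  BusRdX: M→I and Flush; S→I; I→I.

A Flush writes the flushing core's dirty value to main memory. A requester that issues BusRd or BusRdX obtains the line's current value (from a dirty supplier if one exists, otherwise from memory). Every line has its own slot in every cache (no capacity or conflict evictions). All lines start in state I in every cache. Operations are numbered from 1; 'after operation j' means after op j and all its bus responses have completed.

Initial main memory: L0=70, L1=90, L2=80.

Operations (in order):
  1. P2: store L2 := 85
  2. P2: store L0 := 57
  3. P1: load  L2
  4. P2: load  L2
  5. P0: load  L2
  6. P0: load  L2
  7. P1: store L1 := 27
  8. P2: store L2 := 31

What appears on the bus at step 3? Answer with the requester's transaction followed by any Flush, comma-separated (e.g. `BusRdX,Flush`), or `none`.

bus = BusRd,Flush

1. P2: store L2 := 85  bus=[BusRdX]  L2: P0=I P1=I P2=M  mem[L2]=80
2. P2: store L0 := 57  bus=[BusRdX]  L0: P0=I P1=I P2=M  mem[L0]=70
3. P1: load  L2  bus=[BusRd,Flush]  L2: P0=I P1=S P2=S  mem[L2]=85
4. P2: load  L2  bus=[-]  L2: P0=I P1=S P2=S  mem[L2]=85
5. P0: load  L2  bus=[BusRd]  L2: P0=S P1=S P2=S  mem[L2]=85
6. P0: load  L2  bus=[-]  L2: P0=S P1=S P2=S  mem[L2]=85
7. P1: store L1 := 27  bus=[BusRdX]  L1: P0=I P1=M P2=I  mem[L1]=90
8. P2: store L2 := 31  bus=[BusRdX]  L2: P0=I P1=I P2=M  mem[L2]=85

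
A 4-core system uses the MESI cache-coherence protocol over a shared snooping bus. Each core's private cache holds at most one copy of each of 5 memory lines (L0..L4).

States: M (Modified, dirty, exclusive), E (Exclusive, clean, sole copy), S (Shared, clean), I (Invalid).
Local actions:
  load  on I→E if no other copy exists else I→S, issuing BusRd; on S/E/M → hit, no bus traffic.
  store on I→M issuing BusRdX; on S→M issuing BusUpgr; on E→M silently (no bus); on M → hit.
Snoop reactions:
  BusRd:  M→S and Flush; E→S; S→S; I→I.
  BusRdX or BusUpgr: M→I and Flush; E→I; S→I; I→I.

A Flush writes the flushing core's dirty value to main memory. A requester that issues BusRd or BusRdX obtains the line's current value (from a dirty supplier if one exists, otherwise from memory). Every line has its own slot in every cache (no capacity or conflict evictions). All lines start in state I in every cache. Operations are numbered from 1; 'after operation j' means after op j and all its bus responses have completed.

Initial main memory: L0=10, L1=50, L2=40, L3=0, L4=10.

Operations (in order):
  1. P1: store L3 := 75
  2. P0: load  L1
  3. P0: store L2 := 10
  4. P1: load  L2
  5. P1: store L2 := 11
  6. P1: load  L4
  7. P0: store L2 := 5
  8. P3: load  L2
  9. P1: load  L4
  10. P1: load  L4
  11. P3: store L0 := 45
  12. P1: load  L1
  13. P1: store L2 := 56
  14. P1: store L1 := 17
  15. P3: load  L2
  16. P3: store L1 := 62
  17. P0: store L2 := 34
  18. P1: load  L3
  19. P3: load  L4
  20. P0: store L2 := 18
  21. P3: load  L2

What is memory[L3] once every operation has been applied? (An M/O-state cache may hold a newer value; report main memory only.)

1. P1: store L3 := 75  bus=[BusRdX]  L3: P0=I P1=M P2=I P3=I  mem[L3]=0
2. P0: load  L1  bus=[BusRd]  L1: P0=E P1=I P2=I P3=I  mem[L1]=50
3. P0: store L2 := 10  bus=[BusRdX]  L2: P0=M P1=I P2=I P3=I  mem[L2]=40
4. P1: load  L2  bus=[BusRd,Flush]  L2: P0=S P1=S P2=I P3=I  mem[L2]=10
5. P1: store L2 := 11  bus=[BusUpgr]  L2: P0=I P1=M P2=I P3=I  mem[L2]=10
6. P1: load  L4  bus=[BusRd]  L4: P0=I P1=E P2=I P3=I  mem[L4]=10
7. P0: store L2 := 5  bus=[BusRdX,Flush]  L2: P0=M P1=I P2=I P3=I  mem[L2]=11
8. P3: load  L2  bus=[BusRd,Flush]  L2: P0=S P1=I P2=I P3=S  mem[L2]=5
9. P1: load  L4  bus=[-]  L4: P0=I P1=E P2=I P3=I  mem[L4]=10
10. P1: load  L4  bus=[-]  L4: P0=I P1=E P2=I P3=I  mem[L4]=10
11. P3: store L0 := 45  bus=[BusRdX]  L0: P0=I P1=I P2=I P3=M  mem[L0]=10
12. P1: load  L1  bus=[BusRd]  L1: P0=S P1=S P2=I P3=I  mem[L1]=50
13. P1: store L2 := 56  bus=[BusRdX]  L2: P0=I P1=M P2=I P3=I  mem[L2]=5
14. P1: store L1 := 17  bus=[BusUpgr]  L1: P0=I P1=M P2=I P3=I  mem[L1]=50
15. P3: load  L2  bus=[BusRd,Flush]  L2: P0=I P1=S P2=I P3=S  mem[L2]=56
16. P3: store L1 := 62  bus=[BusRdX,Flush]  L1: P0=I P1=I P2=I P3=M  mem[L1]=17
17. P0: store L2 := 34  bus=[BusRdX]  L2: P0=M P1=I P2=I P3=I  mem[L2]=56
18. P1: load  L3  bus=[-]  L3: P0=I P1=M P2=I P3=I  mem[L3]=0
19. P3: load  L4  bus=[BusRd]  L4: P0=I P1=S P2=I P3=S  mem[L4]=10
20. P0: store L2 := 18  bus=[-]  L2: P0=M P1=I P2=I P3=I  mem[L2]=56
21. P3: load  L2  bus=[BusRd,Flush]  L2: P0=S P1=I P2=I P3=S  mem[L2]=18

memory[L3] = 0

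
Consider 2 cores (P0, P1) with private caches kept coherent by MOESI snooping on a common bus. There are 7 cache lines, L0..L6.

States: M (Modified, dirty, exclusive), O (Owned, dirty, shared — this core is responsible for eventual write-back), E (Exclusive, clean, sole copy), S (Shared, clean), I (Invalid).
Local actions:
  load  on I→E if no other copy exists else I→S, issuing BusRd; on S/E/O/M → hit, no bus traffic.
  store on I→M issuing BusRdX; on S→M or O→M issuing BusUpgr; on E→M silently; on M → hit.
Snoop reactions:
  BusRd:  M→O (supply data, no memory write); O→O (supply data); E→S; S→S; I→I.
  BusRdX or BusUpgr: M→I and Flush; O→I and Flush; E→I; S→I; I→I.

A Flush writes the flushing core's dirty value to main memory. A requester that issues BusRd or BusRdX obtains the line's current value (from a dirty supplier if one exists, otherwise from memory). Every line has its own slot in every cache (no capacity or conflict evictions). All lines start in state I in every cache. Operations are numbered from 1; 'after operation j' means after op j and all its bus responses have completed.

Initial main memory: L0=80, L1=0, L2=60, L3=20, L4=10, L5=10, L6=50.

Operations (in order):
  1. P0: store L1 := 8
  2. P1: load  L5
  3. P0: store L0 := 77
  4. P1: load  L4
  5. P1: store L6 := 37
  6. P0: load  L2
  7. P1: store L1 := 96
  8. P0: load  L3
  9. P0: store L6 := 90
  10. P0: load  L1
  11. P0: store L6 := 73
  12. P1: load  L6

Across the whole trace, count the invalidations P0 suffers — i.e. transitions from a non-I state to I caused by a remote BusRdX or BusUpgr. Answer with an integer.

invalidations = 1

step 1: P0: store L1 := 8  ⟶  MI  (L1)  txn=BusRdX  M[L1]=0
step 2: P1: load  L5  ⟶  IE  (L5)  txn=BusRd  M[L5]=10
step 3: P0: store L0 := 77  ⟶  MI  (L0)  txn=BusRdX  M[L0]=80
step 4: P1: load  L4  ⟶  IE  (L4)  txn=BusRd  M[L4]=10
step 5: P1: store L6 := 37  ⟶  IM  (L6)  txn=BusRdX  M[L6]=50
step 6: P0: load  L2  ⟶  EI  (L2)  txn=BusRd  M[L2]=60
step 7: P1: store L1 := 96  ⟶  IM  (L1)  txn=BusRdX+Flush  M[L1]=8
step 8: P0: load  L3  ⟶  EI  (L3)  txn=BusRd  M[L3]=20
step 9: P0: store L6 := 90  ⟶  MI  (L6)  txn=BusRdX+Flush  M[L6]=37
step 10: P0: load  L1  ⟶  SO  (L1)  txn=BusRd  M[L1]=8
step 11: P0: store L6 := 73  ⟶  MI  (L6)  txn=∅  M[L6]=37
step 12: P1: load  L6  ⟶  OS  (L6)  txn=BusRd  M[L6]=37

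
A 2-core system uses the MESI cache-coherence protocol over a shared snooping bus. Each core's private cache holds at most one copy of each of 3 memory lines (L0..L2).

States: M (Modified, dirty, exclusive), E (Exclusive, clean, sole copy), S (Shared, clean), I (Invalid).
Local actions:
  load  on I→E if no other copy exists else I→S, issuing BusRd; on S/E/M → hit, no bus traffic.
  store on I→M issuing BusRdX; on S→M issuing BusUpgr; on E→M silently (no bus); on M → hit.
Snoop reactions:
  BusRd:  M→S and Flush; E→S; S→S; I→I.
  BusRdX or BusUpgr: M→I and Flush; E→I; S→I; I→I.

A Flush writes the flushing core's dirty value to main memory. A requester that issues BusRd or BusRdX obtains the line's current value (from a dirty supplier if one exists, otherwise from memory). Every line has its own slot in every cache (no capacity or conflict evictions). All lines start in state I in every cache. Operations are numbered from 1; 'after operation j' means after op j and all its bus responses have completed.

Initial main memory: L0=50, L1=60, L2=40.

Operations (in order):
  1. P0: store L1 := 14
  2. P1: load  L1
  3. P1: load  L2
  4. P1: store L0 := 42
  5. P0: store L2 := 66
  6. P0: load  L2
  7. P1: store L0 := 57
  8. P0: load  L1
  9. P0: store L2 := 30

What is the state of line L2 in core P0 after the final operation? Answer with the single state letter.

state = M

1. P0: store L1 := 14  bus=[BusRdX]  L1: P0=M P1=I  mem[L1]=60
2. P1: load  L1  bus=[BusRd,Flush]  L1: P0=S P1=S  mem[L1]=14
3. P1: load  L2  bus=[BusRd]  L2: P0=I P1=E  mem[L2]=40
4. P1: store L0 := 42  bus=[BusRdX]  L0: P0=I P1=M  mem[L0]=50
5. P0: store L2 := 66  bus=[BusRdX]  L2: P0=M P1=I  mem[L2]=40
6. P0: load  L2  bus=[-]  L2: P0=M P1=I  mem[L2]=40
7. P1: store L0 := 57  bus=[-]  L0: P0=I P1=M  mem[L0]=50
8. P0: load  L1  bus=[-]  L1: P0=S P1=S  mem[L1]=14
9. P0: store L2 := 30  bus=[-]  L2: P0=M P1=I  mem[L2]=40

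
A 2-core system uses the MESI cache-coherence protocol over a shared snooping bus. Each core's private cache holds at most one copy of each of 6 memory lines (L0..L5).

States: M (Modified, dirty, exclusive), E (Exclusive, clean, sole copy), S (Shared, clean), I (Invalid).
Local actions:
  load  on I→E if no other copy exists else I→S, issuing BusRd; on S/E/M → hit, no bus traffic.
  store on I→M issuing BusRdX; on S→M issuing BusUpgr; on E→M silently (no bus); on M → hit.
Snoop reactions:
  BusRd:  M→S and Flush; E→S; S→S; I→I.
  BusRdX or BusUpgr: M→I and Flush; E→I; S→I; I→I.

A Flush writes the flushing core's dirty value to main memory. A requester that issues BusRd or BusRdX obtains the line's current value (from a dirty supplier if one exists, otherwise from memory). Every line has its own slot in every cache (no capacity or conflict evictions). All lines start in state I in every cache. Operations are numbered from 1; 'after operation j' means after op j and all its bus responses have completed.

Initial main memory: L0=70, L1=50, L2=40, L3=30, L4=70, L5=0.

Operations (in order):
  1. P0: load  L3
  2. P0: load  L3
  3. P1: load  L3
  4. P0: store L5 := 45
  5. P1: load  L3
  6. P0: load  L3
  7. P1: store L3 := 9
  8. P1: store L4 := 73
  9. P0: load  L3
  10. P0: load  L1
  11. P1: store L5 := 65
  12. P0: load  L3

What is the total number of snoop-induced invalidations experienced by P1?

invalidations = 0

  op1 P0: load  L3 → E/I on L3; bus BusRd; mem=30
  op2 P0: load  L3 → E/I on L3; bus (none); mem=30
  op3 P1: load  L3 → S/S on L3; bus BusRd; mem=30
  op4 P0: store L5 := 45 → M/I on L5; bus BusRdX; mem=0
  op5 P1: load  L3 → S/S on L3; bus (none); mem=30
  op6 P0: load  L3 → S/S on L3; bus (none); mem=30
  op7 P1: store L3 := 9 → I/M on L3; bus BusUpgr; mem=30
  op8 P1: store L4 := 73 → I/M on L4; bus BusRdX; mem=70
  op9 P0: load  L3 → S/S on L3; bus BusRd Flush; mem=9
  op10 P0: load  L1 → E/I on L1; bus BusRd; mem=50
  op11 P1: store L5 := 65 → I/M on L5; bus BusRdX Flush; mem=45
  op12 P0: load  L3 → S/S on L3; bus (none); mem=9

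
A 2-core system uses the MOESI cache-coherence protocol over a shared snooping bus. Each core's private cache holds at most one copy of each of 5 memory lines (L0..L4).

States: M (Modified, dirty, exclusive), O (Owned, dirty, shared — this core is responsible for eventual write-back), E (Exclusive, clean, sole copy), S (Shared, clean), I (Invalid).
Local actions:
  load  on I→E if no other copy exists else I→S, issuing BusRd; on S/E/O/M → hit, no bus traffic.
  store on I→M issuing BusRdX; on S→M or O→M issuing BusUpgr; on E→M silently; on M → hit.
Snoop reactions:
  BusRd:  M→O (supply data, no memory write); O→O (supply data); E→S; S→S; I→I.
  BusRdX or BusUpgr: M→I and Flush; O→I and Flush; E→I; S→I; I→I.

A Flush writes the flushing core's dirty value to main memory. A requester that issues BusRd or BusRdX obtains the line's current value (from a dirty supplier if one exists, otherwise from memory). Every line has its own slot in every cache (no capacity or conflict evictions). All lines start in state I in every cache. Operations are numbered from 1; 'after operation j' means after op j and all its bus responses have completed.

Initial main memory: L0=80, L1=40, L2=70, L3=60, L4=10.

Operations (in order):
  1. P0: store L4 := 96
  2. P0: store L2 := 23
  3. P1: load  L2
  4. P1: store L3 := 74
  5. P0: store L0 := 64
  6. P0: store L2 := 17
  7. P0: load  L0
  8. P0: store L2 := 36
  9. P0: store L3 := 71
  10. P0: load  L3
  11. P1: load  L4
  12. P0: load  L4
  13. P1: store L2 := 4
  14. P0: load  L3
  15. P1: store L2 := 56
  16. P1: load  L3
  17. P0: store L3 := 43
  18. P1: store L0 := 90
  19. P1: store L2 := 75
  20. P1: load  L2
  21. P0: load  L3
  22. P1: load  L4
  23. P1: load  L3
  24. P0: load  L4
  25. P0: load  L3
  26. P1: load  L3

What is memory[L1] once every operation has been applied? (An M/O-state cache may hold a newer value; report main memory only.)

step 1: P0: store L4 := 96  ⟶  MI  (L4)  txn=BusRdX  M[L4]=10
step 2: P0: store L2 := 23  ⟶  MI  (L2)  txn=BusRdX  M[L2]=70
step 3: P1: load  L2  ⟶  OS  (L2)  txn=BusRd  M[L2]=70
step 4: P1: store L3 := 74  ⟶  IM  (L3)  txn=BusRdX  M[L3]=60
step 5: P0: store L0 := 64  ⟶  MI  (L0)  txn=BusRdX  M[L0]=80
step 6: P0: store L2 := 17  ⟶  MI  (L2)  txn=BusUpgr  M[L2]=70
step 7: P0: load  L0  ⟶  MI  (L0)  txn=∅  M[L0]=80
step 8: P0: store L2 := 36  ⟶  MI  (L2)  txn=∅  M[L2]=70
step 9: P0: store L3 := 71  ⟶  MI  (L3)  txn=BusRdX+Flush  M[L3]=74
step 10: P0: load  L3  ⟶  MI  (L3)  txn=∅  M[L3]=74
step 11: P1: load  L4  ⟶  OS  (L4)  txn=BusRd  M[L4]=10
step 12: P0: load  L4  ⟶  OS  (L4)  txn=∅  M[L4]=10
step 13: P1: store L2 := 4  ⟶  IM  (L2)  txn=BusRdX+Flush  M[L2]=36
step 14: P0: load  L3  ⟶  MI  (L3)  txn=∅  M[L3]=74
step 15: P1: store L2 := 56  ⟶  IM  (L2)  txn=∅  M[L2]=36
step 16: P1: load  L3  ⟶  OS  (L3)  txn=BusRd  M[L3]=74
step 17: P0: store L3 := 43  ⟶  MI  (L3)  txn=BusUpgr  M[L3]=74
step 18: P1: store L0 := 90  ⟶  IM  (L0)  txn=BusRdX+Flush  M[L0]=64
step 19: P1: store L2 := 75  ⟶  IM  (L2)  txn=∅  M[L2]=36
step 20: P1: load  L2  ⟶  IM  (L2)  txn=∅  M[L2]=36
step 21: P0: load  L3  ⟶  MI  (L3)  txn=∅  M[L3]=74
step 22: P1: load  L4  ⟶  OS  (L4)  txn=∅  M[L4]=10
step 23: P1: load  L3  ⟶  OS  (L3)  txn=BusRd  M[L3]=74
step 24: P0: load  L4  ⟶  OS  (L4)  txn=∅  M[L4]=10
step 25: P0: load  L3  ⟶  OS  (L3)  txn=∅  M[L3]=74
step 26: P1: load  L3  ⟶  OS  (L3)  txn=∅  M[L3]=74

memory[L1] = 40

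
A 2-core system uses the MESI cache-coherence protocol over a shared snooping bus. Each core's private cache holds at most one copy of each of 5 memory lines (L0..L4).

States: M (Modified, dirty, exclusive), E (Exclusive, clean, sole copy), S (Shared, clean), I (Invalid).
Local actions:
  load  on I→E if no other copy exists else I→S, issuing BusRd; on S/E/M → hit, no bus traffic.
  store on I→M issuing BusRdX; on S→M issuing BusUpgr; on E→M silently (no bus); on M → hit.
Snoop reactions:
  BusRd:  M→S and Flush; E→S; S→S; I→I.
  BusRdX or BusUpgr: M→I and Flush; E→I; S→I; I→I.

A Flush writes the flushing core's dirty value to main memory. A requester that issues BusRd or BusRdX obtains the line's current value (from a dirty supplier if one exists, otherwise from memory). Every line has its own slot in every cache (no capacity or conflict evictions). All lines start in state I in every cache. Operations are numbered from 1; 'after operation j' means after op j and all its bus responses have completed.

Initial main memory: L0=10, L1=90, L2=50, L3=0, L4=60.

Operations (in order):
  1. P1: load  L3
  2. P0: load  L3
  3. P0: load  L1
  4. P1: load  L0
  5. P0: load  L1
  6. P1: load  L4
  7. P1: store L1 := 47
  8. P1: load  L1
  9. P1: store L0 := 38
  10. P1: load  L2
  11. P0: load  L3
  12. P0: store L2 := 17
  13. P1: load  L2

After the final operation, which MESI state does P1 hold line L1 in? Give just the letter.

state = M

  op1 P1: load  L3 → I/E on L3; bus BusRd; mem=0
  op2 P0: load  L3 → S/S on L3; bus BusRd; mem=0
  op3 P0: load  L1 → E/I on L1; bus BusRd; mem=90
  op4 P1: load  L0 → I/E on L0; bus BusRd; mem=10
  op5 P0: load  L1 → E/I on L1; bus (none); mem=90
  op6 P1: load  L4 → I/E on L4; bus BusRd; mem=60
  op7 P1: store L1 := 47 → I/M on L1; bus BusRdX; mem=90
  op8 P1: load  L1 → I/M on L1; bus (none); mem=90
  op9 P1: store L0 := 38 → I/M on L0; bus (none); mem=10
  op10 P1: load  L2 → I/E on L2; bus BusRd; mem=50
  op11 P0: load  L3 → S/S on L3; bus (none); mem=0
  op12 P0: store L2 := 17 → M/I on L2; bus BusRdX; mem=50
  op13 P1: load  L2 → S/S on L2; bus BusRd Flush; mem=17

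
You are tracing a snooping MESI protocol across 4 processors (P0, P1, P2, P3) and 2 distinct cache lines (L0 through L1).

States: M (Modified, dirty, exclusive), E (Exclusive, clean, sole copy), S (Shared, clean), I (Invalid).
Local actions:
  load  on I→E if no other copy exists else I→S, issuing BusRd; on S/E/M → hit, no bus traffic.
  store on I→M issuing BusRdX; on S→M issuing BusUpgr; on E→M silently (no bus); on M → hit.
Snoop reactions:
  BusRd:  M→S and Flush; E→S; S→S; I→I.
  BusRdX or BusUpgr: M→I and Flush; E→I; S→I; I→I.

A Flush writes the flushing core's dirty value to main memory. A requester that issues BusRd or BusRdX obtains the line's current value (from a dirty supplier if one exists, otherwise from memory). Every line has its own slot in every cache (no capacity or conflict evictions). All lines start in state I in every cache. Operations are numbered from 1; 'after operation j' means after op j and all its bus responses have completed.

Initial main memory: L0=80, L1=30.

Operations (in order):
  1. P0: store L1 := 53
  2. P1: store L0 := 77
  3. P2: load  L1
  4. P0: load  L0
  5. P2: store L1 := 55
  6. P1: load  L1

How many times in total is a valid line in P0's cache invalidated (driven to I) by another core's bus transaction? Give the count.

[1] P0: store L1 := 53 | P0:M(53), P1:I, P2:I, P3:I | bus: BusRdX
[2] P1: store L0 := 77 | P0:I, P1:M(77), P2:I, P3:I | bus: BusRdX
[3] P2: load  L1 | P0:S(53), P1:I, P2:S(53), P3:I | bus: BusRd,Flush
[4] P0: load  L0 | P0:S(77), P1:S(77), P2:I, P3:I | bus: BusRd,Flush
[5] P2: store L1 := 55 | P0:I, P1:I, P2:M(55), P3:I | bus: BusUpgr
[6] P1: load  L1 | P0:I, P1:S(55), P2:S(55), P3:I | bus: BusRd,Flush

invalidations = 1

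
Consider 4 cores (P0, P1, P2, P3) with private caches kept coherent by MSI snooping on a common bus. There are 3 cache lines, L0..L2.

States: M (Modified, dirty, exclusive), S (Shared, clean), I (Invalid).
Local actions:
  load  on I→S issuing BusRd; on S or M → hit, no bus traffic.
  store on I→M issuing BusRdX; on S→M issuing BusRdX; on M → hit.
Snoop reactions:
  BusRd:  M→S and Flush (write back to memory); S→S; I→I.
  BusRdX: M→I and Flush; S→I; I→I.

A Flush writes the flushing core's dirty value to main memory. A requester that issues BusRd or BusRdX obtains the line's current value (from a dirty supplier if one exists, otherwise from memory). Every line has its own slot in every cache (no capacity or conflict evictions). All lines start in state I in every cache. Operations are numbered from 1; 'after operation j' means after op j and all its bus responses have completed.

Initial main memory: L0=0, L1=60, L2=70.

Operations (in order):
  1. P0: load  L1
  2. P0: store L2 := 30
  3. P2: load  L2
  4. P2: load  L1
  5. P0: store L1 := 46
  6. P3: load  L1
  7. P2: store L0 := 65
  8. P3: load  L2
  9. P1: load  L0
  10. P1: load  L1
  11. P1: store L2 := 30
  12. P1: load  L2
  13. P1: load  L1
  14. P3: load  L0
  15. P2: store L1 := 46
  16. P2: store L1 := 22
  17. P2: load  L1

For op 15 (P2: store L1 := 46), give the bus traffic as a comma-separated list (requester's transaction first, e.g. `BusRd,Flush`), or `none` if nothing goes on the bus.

1. P0: load  L1  bus=[BusRd]  L1: P0=S P1=I P2=I P3=I  mem[L1]=60
2. P0: store L2 := 30  bus=[BusRdX]  L2: P0=M P1=I P2=I P3=I  mem[L2]=70
3. P2: load  L2  bus=[BusRd,Flush]  L2: P0=S P1=I P2=S P3=I  mem[L2]=30
4. P2: load  L1  bus=[BusRd]  L1: P0=S P1=I P2=S P3=I  mem[L1]=60
5. P0: store L1 := 46  bus=[BusRdX]  L1: P0=M P1=I P2=I P3=I  mem[L1]=60
6. P3: load  L1  bus=[BusRd,Flush]  L1: P0=S P1=I P2=I P3=S  mem[L1]=46
7. P2: store L0 := 65  bus=[BusRdX]  L0: P0=I P1=I P2=M P3=I  mem[L0]=0
8. P3: load  L2  bus=[BusRd]  L2: P0=S P1=I P2=S P3=S  mem[L2]=30
9. P1: load  L0  bus=[BusRd,Flush]  L0: P0=I P1=S P2=S P3=I  mem[L0]=65
10. P1: load  L1  bus=[BusRd]  L1: P0=S P1=S P2=I P3=S  mem[L1]=46
11. P1: store L2 := 30  bus=[BusRdX]  L2: P0=I P1=M P2=I P3=I  mem[L2]=30
12. P1: load  L2  bus=[-]  L2: P0=I P1=M P2=I P3=I  mem[L2]=30
13. P1: load  L1  bus=[-]  L1: P0=S P1=S P2=I P3=S  mem[L1]=46
14. P3: load  L0  bus=[BusRd]  L0: P0=I P1=S P2=S P3=S  mem[L0]=65
15. P2: store L1 := 46  bus=[BusRdX]  L1: P0=I P1=I P2=M P3=I  mem[L1]=46
16. P2: store L1 := 22  bus=[-]  L1: P0=I P1=I P2=M P3=I  mem[L1]=46
17. P2: load  L1  bus=[-]  L1: P0=I P1=I P2=M P3=I  mem[L1]=46

bus = BusRdX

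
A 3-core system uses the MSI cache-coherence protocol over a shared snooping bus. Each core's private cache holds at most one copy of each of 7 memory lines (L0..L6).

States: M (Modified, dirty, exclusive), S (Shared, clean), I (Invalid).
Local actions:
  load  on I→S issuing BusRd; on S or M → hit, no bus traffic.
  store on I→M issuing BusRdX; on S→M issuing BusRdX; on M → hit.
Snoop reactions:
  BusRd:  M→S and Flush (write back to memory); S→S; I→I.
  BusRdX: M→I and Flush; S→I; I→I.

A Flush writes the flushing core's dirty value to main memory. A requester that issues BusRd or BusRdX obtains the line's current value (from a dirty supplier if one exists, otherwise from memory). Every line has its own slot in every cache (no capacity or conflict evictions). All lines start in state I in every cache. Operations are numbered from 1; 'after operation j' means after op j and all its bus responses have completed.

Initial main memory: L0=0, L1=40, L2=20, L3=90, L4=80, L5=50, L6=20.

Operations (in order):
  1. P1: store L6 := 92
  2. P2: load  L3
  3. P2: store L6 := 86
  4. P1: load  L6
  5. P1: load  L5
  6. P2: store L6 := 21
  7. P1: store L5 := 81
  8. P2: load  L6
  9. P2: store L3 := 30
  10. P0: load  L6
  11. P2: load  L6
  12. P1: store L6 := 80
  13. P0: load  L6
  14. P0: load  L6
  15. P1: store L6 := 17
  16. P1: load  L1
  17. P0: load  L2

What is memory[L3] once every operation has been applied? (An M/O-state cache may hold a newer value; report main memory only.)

memory[L3] = 90

step 1: P1: store L6 := 92  ⟶  IMI  (L6)  txn=BusRdX  M[L6]=20
step 2: P2: load  L3  ⟶  IIS  (L3)  txn=BusRd  M[L3]=90
step 3: P2: store L6 := 86  ⟶  IIM  (L6)  txn=BusRdX+Flush  M[L6]=92
step 4: P1: load  L6  ⟶  ISS  (L6)  txn=BusRd+Flush  M[L6]=86
step 5: P1: load  L5  ⟶  ISI  (L5)  txn=BusRd  M[L5]=50
step 6: P2: store L6 := 21  ⟶  IIM  (L6)  txn=BusRdX  M[L6]=86
step 7: P1: store L5 := 81  ⟶  IMI  (L5)  txn=BusRdX  M[L5]=50
step 8: P2: load  L6  ⟶  IIM  (L6)  txn=∅  M[L6]=86
step 9: P2: store L3 := 30  ⟶  IIM  (L3)  txn=BusRdX  M[L3]=90
step 10: P0: load  L6  ⟶  SIS  (L6)  txn=BusRd+Flush  M[L6]=21
step 11: P2: load  L6  ⟶  SIS  (L6)  txn=∅  M[L6]=21
step 12: P1: store L6 := 80  ⟶  IMI  (L6)  txn=BusRdX  M[L6]=21
step 13: P0: load  L6  ⟶  SSI  (L6)  txn=BusRd+Flush  M[L6]=80
step 14: P0: load  L6  ⟶  SSI  (L6)  txn=∅  M[L6]=80
step 15: P1: store L6 := 17  ⟶  IMI  (L6)  txn=BusRdX  M[L6]=80
step 16: P1: load  L1  ⟶  ISI  (L1)  txn=BusRd  M[L1]=40
step 17: P0: load  L2  ⟶  SII  (L2)  txn=BusRd  M[L2]=20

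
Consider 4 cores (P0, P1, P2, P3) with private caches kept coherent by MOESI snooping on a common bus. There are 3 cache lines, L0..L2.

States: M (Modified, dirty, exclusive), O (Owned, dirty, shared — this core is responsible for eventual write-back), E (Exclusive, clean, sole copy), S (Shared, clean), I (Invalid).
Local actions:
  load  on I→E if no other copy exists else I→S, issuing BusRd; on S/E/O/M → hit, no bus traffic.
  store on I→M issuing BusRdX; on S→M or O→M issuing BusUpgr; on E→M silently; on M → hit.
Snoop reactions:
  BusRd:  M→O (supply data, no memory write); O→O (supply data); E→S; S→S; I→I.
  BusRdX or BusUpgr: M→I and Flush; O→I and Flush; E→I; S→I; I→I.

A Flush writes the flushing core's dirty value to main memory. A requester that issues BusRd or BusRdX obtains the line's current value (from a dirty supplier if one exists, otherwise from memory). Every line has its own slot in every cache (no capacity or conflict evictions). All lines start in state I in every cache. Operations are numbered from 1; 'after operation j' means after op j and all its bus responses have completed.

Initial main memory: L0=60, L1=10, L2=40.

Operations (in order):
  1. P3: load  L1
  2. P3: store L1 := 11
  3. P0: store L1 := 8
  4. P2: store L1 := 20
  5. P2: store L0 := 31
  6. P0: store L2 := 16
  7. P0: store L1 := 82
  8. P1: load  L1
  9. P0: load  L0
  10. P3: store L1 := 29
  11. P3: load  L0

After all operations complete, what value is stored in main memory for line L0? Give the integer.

1. P3: load  L1  bus=[BusRd]  L1: P0=I P1=I P2=I P3=E  mem[L1]=10
2. P3: store L1 := 11  bus=[-]  L1: P0=I P1=I P2=I P3=M  mem[L1]=10
3. P0: store L1 := 8  bus=[BusRdX,Flush]  L1: P0=M P1=I P2=I P3=I  mem[L1]=11
4. P2: store L1 := 20  bus=[BusRdX,Flush]  L1: P0=I P1=I P2=M P3=I  mem[L1]=8
5. P2: store L0 := 31  bus=[BusRdX]  L0: P0=I P1=I P2=M P3=I  mem[L0]=60
6. P0: store L2 := 16  bus=[BusRdX]  L2: P0=M P1=I P2=I P3=I  mem[L2]=40
7. P0: store L1 := 82  bus=[BusRdX,Flush]  L1: P0=M P1=I P2=I P3=I  mem[L1]=20
8. P1: load  L1  bus=[BusRd]  L1: P0=O P1=S P2=I P3=I  mem[L1]=20
9. P0: load  L0  bus=[BusRd]  L0: P0=S P1=I P2=O P3=I  mem[L0]=60
10. P3: store L1 := 29  bus=[BusRdX,Flush]  L1: P0=I P1=I P2=I P3=M  mem[L1]=82
11. P3: load  L0  bus=[BusRd]  L0: P0=S P1=I P2=O P3=S  mem[L0]=60

memory[L0] = 60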